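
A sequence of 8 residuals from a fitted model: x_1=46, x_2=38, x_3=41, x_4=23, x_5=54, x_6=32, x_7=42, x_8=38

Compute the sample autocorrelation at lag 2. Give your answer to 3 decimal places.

Mean x̄ = (46 + 38 + 41 + 23 + 54 + 32 + 42 + 38)/8 = 39.2500
Deviations from mean: 6.7500, -1.2500, 1.7500, -16.2500, 14.7500, -7.2500, 2.7500, -1.2500
Numerator Σ_{t=1}^{6}(x_t−x̄)(x_{t+2}−x̄) = 225.3750
Denominator Σ(x_t−x̄)² = 593.5000
r_2 = 225.3750 / 593.5000 = 0.380

0.380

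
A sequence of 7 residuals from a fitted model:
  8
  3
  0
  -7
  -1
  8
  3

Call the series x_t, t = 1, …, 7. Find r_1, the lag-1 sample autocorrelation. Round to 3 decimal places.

Mean x̄ = (8 + 3 + 0 − 7 − 1 + 8 + 3)/7 = 2.0000
Deviations from mean: 6.0000, 1.0000, -2.0000, -9.0000, -3.0000, 6.0000, 1.0000
Σ(x_t−x̄)(x_{t+1}−x̄) = (6.0000) + (-2.0000) + (18.0000) + (27.0000) + (-18.0000) + (6.0000) = 37.0000
Denominator Σ(x_t−x̄)² = 168.0000
r_1 = 37.0000 / 168.0000 = 0.220

0.220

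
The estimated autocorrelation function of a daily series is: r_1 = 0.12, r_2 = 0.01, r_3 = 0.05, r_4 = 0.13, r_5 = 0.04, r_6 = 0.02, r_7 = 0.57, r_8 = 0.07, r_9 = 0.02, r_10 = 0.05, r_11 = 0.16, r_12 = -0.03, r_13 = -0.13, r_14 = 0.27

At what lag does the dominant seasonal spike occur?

The largest autocorrelation is r_7 = 0.57, with a weaker echo at lag 14 (0.27); the remaining lags stay at or below 0.16.
The dominant spike at lag 7 indicates a seasonal period of 7.

7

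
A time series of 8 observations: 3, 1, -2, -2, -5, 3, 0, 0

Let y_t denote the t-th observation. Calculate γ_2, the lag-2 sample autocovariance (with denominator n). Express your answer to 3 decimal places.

-0.703

Mean ȳ = (3 + 1 − 2 − 2 − 5 + 3 + 0 + 0)/8 = -0.2500
Σ_{t=1}^{6}(y_t−ȳ)(y_{t+2}−ȳ) = -5.6250
γ_2 = -5.6250 / 8 = -0.703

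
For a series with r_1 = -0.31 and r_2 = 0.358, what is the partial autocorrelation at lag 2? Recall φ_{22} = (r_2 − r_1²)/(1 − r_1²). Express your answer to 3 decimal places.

φ_{22} = (r_2 − r_1²) / (1 − r_1²)
r_1² = (-0.31)² = 0.0961
Numerator = 0.358 − 0.0961 = 0.2619; denominator = 1 − 0.0961 = 0.9039
φ_{22} = 0.2619 / 0.9039 = 0.290

0.290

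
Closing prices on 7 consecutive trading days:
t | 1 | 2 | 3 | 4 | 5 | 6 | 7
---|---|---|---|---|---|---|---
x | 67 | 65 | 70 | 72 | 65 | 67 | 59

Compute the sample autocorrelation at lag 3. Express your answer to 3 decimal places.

-0.329

Mean x̄ = (67 + 65 + 70 + 72 + 65 + 67 + 59)/7 = 66.4286
Deviations from mean: 0.5714, -1.4286, 3.5714, 5.5714, -1.4286, 0.5714, -7.4286
Σ(x_t−x̄)(x_{t+3}−x̄) = (3.1837) + (2.0408) + (2.0408) + (-41.3878) = -34.1224
Denominator Σ(x_t−x̄)² = 103.7143
r_3 = -34.1224 / 103.7143 = -0.329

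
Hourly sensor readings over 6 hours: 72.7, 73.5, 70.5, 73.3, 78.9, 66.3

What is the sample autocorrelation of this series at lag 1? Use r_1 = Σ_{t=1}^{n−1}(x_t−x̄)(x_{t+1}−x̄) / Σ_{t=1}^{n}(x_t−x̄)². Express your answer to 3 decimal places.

Mean x̄ = (72.7 + 73.5 + 70.5 + 73.3 + 78.9 + 66.3)/6 = 72.5333
Deviations from mean: 0.1667, 0.9667, -2.0333, 0.7667, 6.3667, -6.2333
Numerator Σ_{t=1}^{5}(x_t−x̄)(x_{t+1}−x̄) = -38.1678
Denominator Σ(x_t−x̄)² = 85.0733
r_1 = -38.1678 / 85.0733 = -0.449

-0.449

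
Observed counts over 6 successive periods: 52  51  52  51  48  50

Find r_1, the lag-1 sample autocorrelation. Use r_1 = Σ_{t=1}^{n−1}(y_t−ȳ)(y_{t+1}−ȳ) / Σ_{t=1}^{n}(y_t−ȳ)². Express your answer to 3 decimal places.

0.196

Mean ȳ = (52 + 51 + 52 + 51 + 48 + 50)/6 = 50.6667
Numerator Σ_{t=1}^{5}(y_t−ȳ)(y_{t+1}−ȳ) = 2.2222
Denominator Σ(y_t−ȳ)² = 11.3333
r_1 = 2.2222 / 11.3333 = 0.196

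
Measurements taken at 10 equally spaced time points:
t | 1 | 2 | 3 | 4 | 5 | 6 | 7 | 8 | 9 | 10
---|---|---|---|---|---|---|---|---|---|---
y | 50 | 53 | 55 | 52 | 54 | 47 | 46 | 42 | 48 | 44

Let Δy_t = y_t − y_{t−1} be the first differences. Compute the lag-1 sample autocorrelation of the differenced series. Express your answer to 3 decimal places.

First differences Δy: 3, 2, -3, 2, -7, -1, -4, 6, -4
Mean of differences = -0.6667
Numerator Σ(Δy_t−Δȳ)(Δy_{t+1}−Δȳ) = -60.7778
Denominator Σ(Δy_t−Δȳ)² = 140.0000
r_1(Δy) = -60.7778 / 140.0000 = -0.434

-0.434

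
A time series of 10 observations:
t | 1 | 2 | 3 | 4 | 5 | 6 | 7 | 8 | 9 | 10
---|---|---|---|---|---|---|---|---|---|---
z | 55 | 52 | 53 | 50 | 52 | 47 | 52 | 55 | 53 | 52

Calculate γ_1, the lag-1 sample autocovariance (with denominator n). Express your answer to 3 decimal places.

0.119

Mean z̄ = (55 + 52 + 53 + 50 + 52 + 47 + 52 + 55 + 53 + 52)/10 = 52.1000
Σ_{t=1}^{9}(z_t−z̄)(z_{t+1}−z̄) = 1.1900
γ_1 = 1.1900 / 10 = 0.119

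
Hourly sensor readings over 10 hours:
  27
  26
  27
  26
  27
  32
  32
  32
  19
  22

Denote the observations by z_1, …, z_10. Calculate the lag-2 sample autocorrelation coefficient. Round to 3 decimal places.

-0.265

Mean z̄ = (27 + 26 + 27 + 26 + 27 + 32 + 32 + 32 + 19 + 22)/10 = 27.0000
Numerator Σ_{t=1}^{8}(z_t−z̄)(z_{t+2}−z̄) = -44.0000
Denominator Σ(z_t−z̄)² = 166.0000
r_2 = -44.0000 / 166.0000 = -0.265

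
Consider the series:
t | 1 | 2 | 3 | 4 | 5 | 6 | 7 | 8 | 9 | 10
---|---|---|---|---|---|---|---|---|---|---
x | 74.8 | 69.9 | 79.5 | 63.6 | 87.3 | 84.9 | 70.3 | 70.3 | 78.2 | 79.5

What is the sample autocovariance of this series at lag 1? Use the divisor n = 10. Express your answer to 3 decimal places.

-12.077

Mean x̄ = (74.8 + 69.9 + 79.5 + 63.6 + 87.3 + 84.9 + 70.3 + 70.3 + 78.2 + 79.5)/10 = 75.8300
Σ_{t=1}^{9}(x_t−x̄)(x_{t+1}−x̄) = -120.7689
γ_1 = -120.7689 / 10 = -12.077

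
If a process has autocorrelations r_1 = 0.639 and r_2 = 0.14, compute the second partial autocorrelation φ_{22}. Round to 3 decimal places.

φ_{22} = (r_2 − r_1²) / (1 − r_1²)
r_1² = (0.639)² = 0.408321
Numerator = 0.14 − 0.4083 = -0.2683; denominator = 1 − 0.4083 = 0.5917
φ_{22} = -0.2683 / 0.5917 = -0.453

-0.453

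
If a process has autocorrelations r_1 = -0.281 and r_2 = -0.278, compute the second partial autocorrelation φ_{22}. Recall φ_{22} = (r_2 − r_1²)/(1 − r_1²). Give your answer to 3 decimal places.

φ_{22} = (r_2 − r_1²) / (1 − r_1²)
r_1² = (-0.281)² = 0.078961
Numerator = -0.278 − 0.0790 = -0.3570; denominator = 1 − 0.0790 = 0.9210
φ_{22} = -0.3570 / 0.9210 = -0.388

-0.388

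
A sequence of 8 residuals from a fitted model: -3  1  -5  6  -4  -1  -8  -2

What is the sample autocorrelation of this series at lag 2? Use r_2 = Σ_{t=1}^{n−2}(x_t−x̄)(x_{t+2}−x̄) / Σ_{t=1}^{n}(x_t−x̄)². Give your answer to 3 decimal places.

Mean x̄ = (-3 + 1 − 5 + 6 − 4 − 1 − 8 − 2)/8 = -2.0000
Deviations from mean: -1.0000, 3.0000, -3.0000, 8.0000, -2.0000, 1.0000, -6.0000, 0.0000
Σ(x_t−x̄)(x_{t+2}−x̄) = (3.0000) + (24.0000) + (6.0000) + (8.0000) + (12.0000) + (0.0000) = 53.0000
Denominator Σ(x_t−x̄)² = 124.0000
r_2 = 53.0000 / 124.0000 = 0.427

0.427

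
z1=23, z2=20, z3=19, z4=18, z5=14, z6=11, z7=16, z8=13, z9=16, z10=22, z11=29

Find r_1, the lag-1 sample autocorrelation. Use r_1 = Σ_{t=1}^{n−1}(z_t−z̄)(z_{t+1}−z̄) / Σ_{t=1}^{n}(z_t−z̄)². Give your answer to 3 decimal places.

Mean z̄ = (23 + 20 + 19 + 18 + 14 + 11 + 16 + 13 + 16 + 22 + 29)/11 = 18.2727
Numerator Σ_{t=1}^{10}(z_t−z̄)(z_{t+1}−z̄) = 113.4711
Denominator Σ(z_t−z̄)² = 264.1818
r_1 = 113.4711 / 264.1818 = 0.430

0.430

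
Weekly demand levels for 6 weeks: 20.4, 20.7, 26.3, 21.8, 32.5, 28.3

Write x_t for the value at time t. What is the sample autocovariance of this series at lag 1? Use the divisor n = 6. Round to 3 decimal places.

Mean x̄ = (20.4 + 20.7 + 26.3 + 21.8 + 32.5 + 28.3)/6 = 25.0000
Deviations: -4.6000, -4.3000, 1.3000, -3.2000, 7.5000, 3.3000
Σ_{t=1}^{5}(x_t−x̄)(x_{t+1}−x̄) = 10.7800
γ_1 = 10.7800 / 6 = 1.797

1.797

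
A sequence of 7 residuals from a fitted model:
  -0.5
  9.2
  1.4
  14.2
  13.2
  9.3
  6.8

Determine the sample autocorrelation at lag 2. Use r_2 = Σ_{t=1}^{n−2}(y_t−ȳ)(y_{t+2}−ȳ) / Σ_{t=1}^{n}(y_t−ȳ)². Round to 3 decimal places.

Mean ȳ = (-0.5 + 9.2 + 1.4 + 14.2 + 13.2 + 9.3 + 6.8)/7 = 7.6571
Deviations from mean: -8.1571, 1.5429, -6.2571, 6.5429, 5.5429, 1.6429, -0.8571
Σ(y_t−ȳ)(y_{t+2}−ȳ) = (51.0404) + (10.0947) + (-34.6824) + (10.7490) + (-4.7510) = 32.4506
Denominator Σ(y_t−ȳ)² = 185.0371
r_2 = 32.4506 / 185.0371 = 0.175

0.175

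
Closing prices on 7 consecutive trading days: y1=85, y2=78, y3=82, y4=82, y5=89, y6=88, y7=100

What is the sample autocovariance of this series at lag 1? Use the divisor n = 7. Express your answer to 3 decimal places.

11.580

Mean ȳ = (85 + 78 + 82 + 82 + 89 + 88 + 100)/7 = 86.2857
Σ_{t=1}^{6}(y_t−ȳ)(y_{t+1}−ȳ) = 81.0612
γ_1 = 81.0612 / 7 = 11.580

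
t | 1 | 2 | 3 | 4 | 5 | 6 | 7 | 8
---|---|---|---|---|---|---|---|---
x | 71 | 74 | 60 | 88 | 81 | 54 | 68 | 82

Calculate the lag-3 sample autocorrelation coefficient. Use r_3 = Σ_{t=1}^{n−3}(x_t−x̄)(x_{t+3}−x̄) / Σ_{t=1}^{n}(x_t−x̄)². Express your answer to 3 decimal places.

0.257

Mean x̄ = (71 + 74 + 60 + 88 + 81 + 54 + 68 + 82)/8 = 72.2500
Deviations from mean: -1.2500, 1.7500, -12.2500, 15.7500, 8.7500, -18.2500, -4.2500, 9.7500
Numerator Σ_{t=1}^{5}(x_t−x̄)(x_{t+3}−x̄) = 237.5625
Denominator Σ(x_t−x̄)² = 925.5000
r_3 = 237.5625 / 925.5000 = 0.257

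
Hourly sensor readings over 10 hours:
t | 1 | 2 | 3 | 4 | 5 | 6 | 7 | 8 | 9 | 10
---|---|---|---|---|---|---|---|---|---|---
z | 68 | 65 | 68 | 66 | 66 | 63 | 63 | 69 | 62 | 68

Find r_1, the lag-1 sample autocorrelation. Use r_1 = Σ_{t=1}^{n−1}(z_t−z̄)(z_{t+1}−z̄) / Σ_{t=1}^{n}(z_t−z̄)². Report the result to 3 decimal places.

Mean z̄ = (68 + 65 + 68 + 66 + 66 + 63 + 63 + 69 + 62 + 68)/10 = 65.8000
Numerator Σ_{t=1}^{9}(z_t−z̄)(z_{t+1}−z̄) = -25.2400
Denominator Σ(z_t−z̄)² = 55.6000
r_1 = -25.2400 / 55.6000 = -0.454

-0.454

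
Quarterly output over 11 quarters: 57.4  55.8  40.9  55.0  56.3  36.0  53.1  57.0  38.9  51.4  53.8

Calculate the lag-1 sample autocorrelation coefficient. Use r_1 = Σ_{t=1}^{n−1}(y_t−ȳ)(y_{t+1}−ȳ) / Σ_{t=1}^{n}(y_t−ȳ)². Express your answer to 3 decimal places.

-0.349

Mean ȳ = (57.4 + 55.8 + 40.9 + 55.0 + 56.3 + 36.0 + 53.1 + 57.0 + 38.9 + 51.4 + 53.8)/11 = 50.5091
Numerator Σ_{t=1}^{10}(y_t−ȳ)(y_{t+1}−ȳ) = -219.0883
Denominator Σ(y_t−ȳ)² = 627.2691
r_1 = -219.0883 / 627.2691 = -0.349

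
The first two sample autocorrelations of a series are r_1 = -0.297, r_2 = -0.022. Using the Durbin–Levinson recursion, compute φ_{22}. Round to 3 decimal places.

-0.121

φ_{22} = (r_2 − r_1²) / (1 − r_1²)
r_1² = (-0.297)² = 0.088209
Numerator = -0.022 − 0.0882 = -0.1102; denominator = 1 − 0.0882 = 0.9118
φ_{22} = -0.1102 / 0.9118 = -0.121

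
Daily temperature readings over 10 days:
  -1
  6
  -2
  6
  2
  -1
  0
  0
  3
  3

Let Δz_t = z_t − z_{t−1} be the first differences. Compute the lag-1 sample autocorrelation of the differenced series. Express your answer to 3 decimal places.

First differences Δz: 7, -8, 8, -4, -3, 1, 0, 3, 0
Mean of differences = 0.4444
Numerator Σ(Δz_t−Δz̄)(Δz_{t+1}−Δz̄) = -141.8642
Denominator Σ(Δz_t−Δz̄)² = 210.2222
r_1(Δz) = -141.8642 / 210.2222 = -0.675

-0.675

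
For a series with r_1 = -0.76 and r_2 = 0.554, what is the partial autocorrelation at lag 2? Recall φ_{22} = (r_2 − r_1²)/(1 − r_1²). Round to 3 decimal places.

φ_{22} = (r_2 − r_1²) / (1 − r_1²)
r_1² = (-0.76)² = 0.5776
Numerator = 0.554 − 0.5776 = -0.0236; denominator = 1 − 0.5776 = 0.4224
φ_{22} = -0.0236 / 0.4224 = -0.056

-0.056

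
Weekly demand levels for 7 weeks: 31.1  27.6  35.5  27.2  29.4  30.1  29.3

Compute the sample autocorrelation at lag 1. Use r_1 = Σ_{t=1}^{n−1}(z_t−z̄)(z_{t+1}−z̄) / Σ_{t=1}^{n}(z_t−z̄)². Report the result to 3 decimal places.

-0.647

Mean z̄ = (31.1 + 27.6 + 35.5 + 27.2 + 29.4 + 30.1 + 29.3)/7 = 30.0286
Deviations from mean: 1.0714, -2.4286, 5.4714, -2.8286, -0.6286, 0.0714, -0.7286
Σ(z_t−z̄)(z_{t+1}−z̄) = (-2.6020) + (-13.2878) + (-15.4763) + (1.7780) + (-0.0449) + (-0.0520) = -29.6851
Denominator Σ(z_t−z̄)² = 45.9143
r_1 = -29.6851 / 45.9143 = -0.647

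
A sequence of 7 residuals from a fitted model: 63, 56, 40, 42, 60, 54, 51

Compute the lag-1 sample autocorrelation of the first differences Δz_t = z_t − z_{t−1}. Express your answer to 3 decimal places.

0.028

First differences Δz: -7, -16, 2, 18, -6, -3
Mean of differences = -2.0000
Numerator Σ(Δz_t−Δz̄)(Δz_{t+1}−Δz̄) = 18.0000
Denominator Σ(Δz_t−Δz̄)² = 654.0000
r_1(Δz) = 18.0000 / 654.0000 = 0.028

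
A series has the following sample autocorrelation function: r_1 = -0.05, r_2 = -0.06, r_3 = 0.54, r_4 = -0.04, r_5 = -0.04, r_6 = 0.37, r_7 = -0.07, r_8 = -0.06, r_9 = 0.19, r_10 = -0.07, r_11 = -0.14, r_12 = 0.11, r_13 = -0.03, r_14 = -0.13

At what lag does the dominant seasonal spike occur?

3

The largest autocorrelation is r_3 = 0.54, with weaker echoes at lags 6 (0.37) and 9 (0.19); the remaining lags stay at or below 0.11.
The dominant spike at lag 3 indicates a seasonal period of 3.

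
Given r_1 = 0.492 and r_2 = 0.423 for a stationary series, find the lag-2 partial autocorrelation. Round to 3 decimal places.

φ_{22} = (r_2 − r_1²) / (1 − r_1²)
r_1² = (0.492)² = 0.242064
Numerator = 0.423 − 0.2421 = 0.1809; denominator = 1 − 0.2421 = 0.7579
φ_{22} = 0.1809 / 0.7579 = 0.239

0.239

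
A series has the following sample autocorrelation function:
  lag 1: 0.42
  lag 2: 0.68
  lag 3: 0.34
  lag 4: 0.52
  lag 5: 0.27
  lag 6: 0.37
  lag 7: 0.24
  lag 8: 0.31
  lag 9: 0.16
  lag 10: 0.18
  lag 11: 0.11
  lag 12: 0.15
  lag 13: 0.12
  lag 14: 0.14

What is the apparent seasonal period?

The largest autocorrelation is r_2 = 0.68, with a weaker echo at lag 4 (0.52); the remaining lags stay at or below 0.42.
The dominant spike at lag 2 indicates a seasonal period of 2.

2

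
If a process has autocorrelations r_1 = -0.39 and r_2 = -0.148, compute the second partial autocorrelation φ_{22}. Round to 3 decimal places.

φ_{22} = (r_2 − r_1²) / (1 − r_1²)
r_1² = (-0.39)² = 0.1521
Numerator = -0.148 − 0.1521 = -0.3001; denominator = 1 − 0.1521 = 0.8479
φ_{22} = -0.3001 / 0.8479 = -0.354

-0.354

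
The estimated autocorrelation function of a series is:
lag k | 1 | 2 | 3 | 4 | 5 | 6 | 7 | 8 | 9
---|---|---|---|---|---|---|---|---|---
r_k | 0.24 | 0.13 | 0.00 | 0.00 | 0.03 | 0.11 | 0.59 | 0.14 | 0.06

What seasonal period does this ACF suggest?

The largest autocorrelation is r_7 = 0.59; the remaining lags stay at or below 0.24. The elevated value at lag 1 (0.24), dropping to 0.13 at lag 2, reflects decaying short-term dependence rather than seasonality.
The dominant spike at lag 7 indicates a seasonal period of 7.

7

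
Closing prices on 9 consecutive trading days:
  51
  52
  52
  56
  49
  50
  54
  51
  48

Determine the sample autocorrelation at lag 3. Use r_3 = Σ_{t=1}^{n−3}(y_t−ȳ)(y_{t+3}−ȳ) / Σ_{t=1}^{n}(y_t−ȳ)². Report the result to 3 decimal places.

Mean ȳ = (51 + 52 + 52 + 56 + 49 + 50 + 54 + 51 + 48)/9 = 51.4444
Numerator Σ_{t=1}^{6}(y_t−ȳ)(y_{t+3}−ȳ) = 13.5185
Denominator Σ(y_t−ȳ)² = 48.2222
r_3 = 13.5185 / 48.2222 = 0.280

0.280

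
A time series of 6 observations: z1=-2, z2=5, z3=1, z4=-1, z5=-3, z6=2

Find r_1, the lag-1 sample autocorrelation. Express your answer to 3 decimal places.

-0.226

Mean z̄ = (-2 + 5 + 1 − 1 − 3 + 2)/6 = 0.3333
Deviations from mean: -2.3333, 4.6667, 0.6667, -1.3333, -3.3333, 1.6667
Numerator Σ_{t=1}^{5}(z_t−z̄)(z_{t+1}−z̄) = -9.7778
Denominator Σ(z_t−z̄)² = 43.3333
r_1 = -9.7778 / 43.3333 = -0.226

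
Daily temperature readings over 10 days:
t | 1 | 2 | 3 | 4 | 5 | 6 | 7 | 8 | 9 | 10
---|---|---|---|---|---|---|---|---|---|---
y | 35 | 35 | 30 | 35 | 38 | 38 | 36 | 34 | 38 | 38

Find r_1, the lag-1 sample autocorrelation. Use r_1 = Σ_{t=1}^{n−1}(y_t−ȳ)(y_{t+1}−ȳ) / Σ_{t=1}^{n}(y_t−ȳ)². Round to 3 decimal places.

0.236

Mean ȳ = (35 + 35 + 30 + 35 + 38 + 38 + 36 + 34 + 38 + 38)/10 = 35.7000
Numerator Σ_{t=1}^{9}(y_t−ȳ)(y_{t+1}−ȳ) = 13.7100
Denominator Σ(y_t−ȳ)² = 58.1000
r_1 = 13.7100 / 58.1000 = 0.236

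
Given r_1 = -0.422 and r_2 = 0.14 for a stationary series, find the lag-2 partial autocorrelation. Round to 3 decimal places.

φ_{22} = (r_2 − r_1²) / (1 − r_1²)
r_1² = (-0.422)² = 0.178084
Numerator = 0.14 − 0.1781 = -0.0381; denominator = 1 − 0.1781 = 0.8219
φ_{22} = -0.0381 / 0.8219 = -0.046

-0.046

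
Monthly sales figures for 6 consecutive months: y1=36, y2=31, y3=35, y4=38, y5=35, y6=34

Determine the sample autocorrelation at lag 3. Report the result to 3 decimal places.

0.109

Mean ȳ = (36 + 31 + 35 + 38 + 35 + 34)/6 = 34.8333
Deviations from mean: 1.1667, -3.8333, 0.1667, 3.1667, 0.1667, -0.8333
Σ(y_t−ȳ)(y_{t+3}−ȳ) = (3.6944) + (-0.6389) + (-0.1389) = 2.9167
Denominator Σ(y_t−ȳ)² = 26.8333
r_3 = 2.9167 / 26.8333 = 0.109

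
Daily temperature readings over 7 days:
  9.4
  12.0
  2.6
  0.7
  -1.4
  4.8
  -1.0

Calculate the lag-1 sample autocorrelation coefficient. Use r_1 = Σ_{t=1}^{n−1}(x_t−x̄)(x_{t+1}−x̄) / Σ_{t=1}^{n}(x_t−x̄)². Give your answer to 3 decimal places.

0.286

Mean x̄ = (9.4 + 12.0 + 2.6 + 0.7 − 1.4 + 4.8 − 1.0)/7 = 3.8714
Deviations from mean: 5.5286, 8.1286, -1.2714, -3.1714, -5.2714, 0.9286, -4.8714
Σ(x_t−x̄)(x_{t+1}−x̄) = (44.9394) + (-10.3349) + (4.0322) + (16.7180) + (-4.8949) + (-4.5235) = 45.9363
Denominator Σ(x_t−x̄)² = 160.6943
r_1 = 45.9363 / 160.6943 = 0.286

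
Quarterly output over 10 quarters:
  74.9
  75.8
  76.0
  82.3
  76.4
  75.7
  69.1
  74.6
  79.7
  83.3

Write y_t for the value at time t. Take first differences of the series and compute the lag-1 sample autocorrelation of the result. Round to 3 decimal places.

-0.118

First differences Δy: 0.9, 0.2, 6.3, -5.9, -0.7, -6.6, 5.5, 5.1, 3.6
Mean of differences = 0.9333
Numerator Σ(Δy_t−Δȳ)(Δy_{t+1}−Δȳ) = -21.3811
Denominator Σ(Δy_t−Δȳ)² = 180.7800
r_1(Δy) = -21.3811 / 180.7800 = -0.118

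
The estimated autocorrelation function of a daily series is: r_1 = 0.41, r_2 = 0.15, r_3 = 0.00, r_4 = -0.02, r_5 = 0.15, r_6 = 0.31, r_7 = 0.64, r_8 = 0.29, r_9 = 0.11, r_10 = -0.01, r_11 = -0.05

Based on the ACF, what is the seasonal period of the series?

The largest autocorrelation is r_7 = 0.64; the remaining lags stay at or below 0.41. The elevated value at lag 1 (0.41), dropping to 0.15 at lag 2, reflects decaying short-term dependence rather than seasonality.
The dominant spike at lag 7 indicates a seasonal period of 7.

7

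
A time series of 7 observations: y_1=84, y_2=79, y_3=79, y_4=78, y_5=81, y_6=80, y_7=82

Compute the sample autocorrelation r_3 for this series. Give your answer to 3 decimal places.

Mean ȳ = (84 + 79 + 79 + 78 + 81 + 80 + 82)/7 = 80.4286
Σ(y_t−ȳ)(y_{t+3}−ȳ) = (-8.6735) + (-0.8163) + (0.6122) + (-3.8163) = -12.6939
Denominator Σ(y_t−ȳ)² = 25.7143
r_3 = -12.6939 / 25.7143 = -0.494

-0.494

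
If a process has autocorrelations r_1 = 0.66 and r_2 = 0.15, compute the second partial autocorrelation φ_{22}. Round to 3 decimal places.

φ_{22} = (r_2 − r_1²) / (1 − r_1²)
r_1² = (0.66)² = 0.4356
Numerator = 0.15 − 0.4356 = -0.2856; denominator = 1 − 0.4356 = 0.5644
φ_{22} = -0.2856 / 0.5644 = -0.506

-0.506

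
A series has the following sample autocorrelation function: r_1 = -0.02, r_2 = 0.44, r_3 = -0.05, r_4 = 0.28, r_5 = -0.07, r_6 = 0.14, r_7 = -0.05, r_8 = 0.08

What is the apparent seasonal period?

2

The largest autocorrelation is r_2 = 0.44, with a weaker echo at lag 4 (0.28); the remaining lags stay at or below 0.14.
The dominant spike at lag 2 indicates a seasonal period of 2.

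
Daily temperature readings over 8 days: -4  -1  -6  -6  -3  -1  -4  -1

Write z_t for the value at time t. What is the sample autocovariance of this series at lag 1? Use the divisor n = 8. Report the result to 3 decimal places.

Mean z̄ = (-4 − 1 − 6 − 6 − 3 − 1 − 4 − 1)/8 = -3.2500
Deviations: -0.7500, 2.2500, -2.7500, -2.7500, 0.2500, 2.2500, -0.7500, 2.2500
Σ_{t=1}^{7}(z_t−z̄)(z_{t+1}−z̄) = -3.8125
γ_1 = -3.8125 / 8 = -0.477

-0.477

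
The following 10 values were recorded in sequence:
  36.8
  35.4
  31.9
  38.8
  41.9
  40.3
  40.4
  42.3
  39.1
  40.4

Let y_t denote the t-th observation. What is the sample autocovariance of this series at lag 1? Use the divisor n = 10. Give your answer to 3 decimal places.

Mean ȳ = (36.8 + 35.4 + 31.9 + 38.8 + 41.9 + 40.3 + 40.4 + 42.3 + 39.1 + 40.4)/10 = 38.7300
Σ_{t=1}^{9}(y_t−ȳ)(y_{t+1}−ȳ) = 44.4141
γ_1 = 44.4141 / 10 = 4.441

4.441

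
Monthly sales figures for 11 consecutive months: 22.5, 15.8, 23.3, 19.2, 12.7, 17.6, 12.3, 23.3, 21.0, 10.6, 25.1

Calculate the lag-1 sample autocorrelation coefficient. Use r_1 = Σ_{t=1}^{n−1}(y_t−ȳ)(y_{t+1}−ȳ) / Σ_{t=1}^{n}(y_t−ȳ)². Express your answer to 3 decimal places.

-0.406

Mean ȳ = (22.5 + 15.8 + 23.3 + 19.2 + 12.7 + 17.6 + 12.3 + 23.3 + 21.0 + 10.6 + 25.1)/11 = 18.4909
Numerator Σ_{t=1}^{10}(y_t−ȳ)(y_{t+1}−ȳ) = -103.4074
Denominator Σ(y_t−ȳ)² = 254.9691
r_1 = -103.4074 / 254.9691 = -0.406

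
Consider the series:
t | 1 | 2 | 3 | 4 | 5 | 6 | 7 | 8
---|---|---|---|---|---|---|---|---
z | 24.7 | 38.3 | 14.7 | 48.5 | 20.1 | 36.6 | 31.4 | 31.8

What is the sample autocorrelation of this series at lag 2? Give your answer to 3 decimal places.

0.619

Mean z̄ = (24.7 + 38.3 + 14.7 + 48.5 + 20.1 + 36.6 + 31.4 + 31.8)/8 = 30.7625
Σ(z_t−z̄)(z_{t+2}−z̄) = (97.3789) + (133.6964) + (171.2664) + (103.5427) + (-6.7973) + (6.0564) = 505.1434
Denominator Σ(z_t−z̄)² = 815.4388
r_2 = 505.1434 / 815.4388 = 0.619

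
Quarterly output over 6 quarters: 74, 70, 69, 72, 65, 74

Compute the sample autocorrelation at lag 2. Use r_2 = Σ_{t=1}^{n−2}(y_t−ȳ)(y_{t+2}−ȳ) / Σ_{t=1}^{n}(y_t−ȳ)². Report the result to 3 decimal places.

0.125

Mean ȳ = (74 + 70 + 69 + 72 + 65 + 74)/6 = 70.6667
Deviations from mean: 3.3333, -0.6667, -1.6667, 1.3333, -5.6667, 3.3333
Σ(y_t−ȳ)(y_{t+2}−ȳ) = (-5.5556) + (-0.8889) + (9.4444) + (4.4444) = 7.4444
Denominator Σ(y_t−ȳ)² = 59.3333
r_2 = 7.4444 / 59.3333 = 0.125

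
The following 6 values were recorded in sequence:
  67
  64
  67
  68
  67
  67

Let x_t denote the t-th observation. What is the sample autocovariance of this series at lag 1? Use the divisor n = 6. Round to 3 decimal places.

Mean x̄ = (67 + 64 + 67 + 68 + 67 + 67)/6 = 66.6667
Σ_{t=1}^{5}(x_t−x̄)(x_{t+1}−x̄) = -0.7778
γ_1 = -0.7778 / 6 = -0.130

-0.130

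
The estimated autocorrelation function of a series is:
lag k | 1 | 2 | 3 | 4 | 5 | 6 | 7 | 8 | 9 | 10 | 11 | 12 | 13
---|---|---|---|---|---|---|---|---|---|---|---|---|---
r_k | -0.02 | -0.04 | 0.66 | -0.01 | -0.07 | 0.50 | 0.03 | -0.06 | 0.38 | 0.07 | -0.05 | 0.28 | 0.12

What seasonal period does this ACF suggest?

3

The largest autocorrelation is r_3 = 0.66, with weaker echoes at lags 6 (0.50), 9 (0.38) and 12 (0.28); the remaining lags stay at or below 0.12.
The dominant spike at lag 3 indicates a seasonal period of 3.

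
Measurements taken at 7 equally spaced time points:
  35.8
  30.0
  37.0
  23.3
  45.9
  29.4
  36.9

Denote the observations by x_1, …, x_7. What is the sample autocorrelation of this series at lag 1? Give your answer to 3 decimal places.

-0.785

Mean x̄ = (35.8 + 30.0 + 37.0 + 23.3 + 45.9 + 29.4 + 36.9)/7 = 34.0429
Deviations from mean: 1.7571, -4.0429, 2.9571, -10.7429, 11.8571, -4.6429, 2.8571
Σ(x_t−x̄)(x_{t+1}−x̄) = (-7.1039) + (-11.9553) + (-31.7682) + (-127.3796) + (-55.0510) + (-13.2653) = -246.5233
Denominator Σ(x_t−x̄)² = 313.8971
r_1 = -246.5233 / 313.8971 = -0.785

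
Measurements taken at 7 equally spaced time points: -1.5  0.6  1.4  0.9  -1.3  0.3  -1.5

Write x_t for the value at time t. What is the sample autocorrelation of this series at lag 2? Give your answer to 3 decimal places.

Mean x̄ = (-1.5 + 0.6 + 1.4 + 0.9 − 1.3 + 0.3 − 1.5)/7 = -0.1571
Deviations from mean: -1.3429, 0.7571, 1.5571, 1.0571, -1.1429, 0.4571, -1.3429
Σ(x_t−x̄)(x_{t+2}−x̄) = (-2.0910) + (0.8004) + (-1.7796) + (0.4833) + (1.5347) = -1.0522
Denominator Σ(x_t−x̄)² = 9.2371
r_2 = -1.0522 / 9.2371 = -0.114

-0.114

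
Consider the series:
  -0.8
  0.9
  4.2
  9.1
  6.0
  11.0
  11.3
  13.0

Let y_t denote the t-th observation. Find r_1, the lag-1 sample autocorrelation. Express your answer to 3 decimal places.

0.527

Mean ȳ = (-0.8 + 0.9 + 4.2 + 9.1 + 6.0 + 11.0 + 11.3 + 13.0)/8 = 6.8375
Σ(y_t−ȳ)(y_{t+1}−ȳ) = (45.3477) + (15.6602) + (-5.9673) + (-1.8948) + (-3.4861) + (18.5752) + (27.5002) = 95.7348
Denominator Σ(y_t−ȳ)² = 181.5788
r_1 = 95.7348 / 181.5788 = 0.527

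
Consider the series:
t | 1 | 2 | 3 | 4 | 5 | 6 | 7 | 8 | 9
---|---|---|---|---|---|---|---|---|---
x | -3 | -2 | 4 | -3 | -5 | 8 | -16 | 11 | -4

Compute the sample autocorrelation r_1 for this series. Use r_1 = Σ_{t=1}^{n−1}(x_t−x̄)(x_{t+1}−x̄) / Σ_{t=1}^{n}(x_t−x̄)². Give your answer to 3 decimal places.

-0.769

Mean x̄ = (-3 − 2 + 4 − 3 − 5 + 8 − 16 + 11 − 4)/9 = -1.1111
Numerator Σ_{t=1}^{8}(x_t−x̄)(x_{t+1}−x̄) = -391.5679
Denominator Σ(x_t−x̄)² = 508.8889
r_1 = -391.5679 / 508.8889 = -0.769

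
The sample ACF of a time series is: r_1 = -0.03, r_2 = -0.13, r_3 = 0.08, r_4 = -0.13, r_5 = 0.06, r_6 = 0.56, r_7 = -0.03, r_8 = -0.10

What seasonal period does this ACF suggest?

The largest autocorrelation is r_6 = 0.56; the remaining lags stay at or below 0.08.
The dominant spike at lag 6 indicates a seasonal period of 6.

6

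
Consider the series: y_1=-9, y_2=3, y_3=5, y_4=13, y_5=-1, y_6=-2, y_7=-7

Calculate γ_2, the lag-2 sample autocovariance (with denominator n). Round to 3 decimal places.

-5.003

Mean ȳ = (-9 + 3 + 5 + 13 − 1 − 2 − 7)/7 = 0.2857
Deviations: -9.2857, 2.7143, 4.7143, 12.7143, -1.2857, -2.2857, -7.2857
Σ_{t=1}^{5}(y_t−ȳ)(y_{t+2}−ȳ) = -35.0204
γ_2 = -35.0204 / 7 = -5.003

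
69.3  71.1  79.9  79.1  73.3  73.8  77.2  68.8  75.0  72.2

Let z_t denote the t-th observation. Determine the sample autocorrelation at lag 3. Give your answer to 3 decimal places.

Mean z̄ = (69.3 + 71.1 + 79.9 + 79.1 + 73.3 + 73.8 + 77.2 + 68.8 + 75.0 + 72.2)/10 = 73.9700
Numerator Σ_{t=1}^{7}(z_t−z̄)(z_{t+3}−z̄) = -8.9007
Denominator Σ(z_t−z̄)² = 133.3610
r_3 = -8.9007 / 133.3610 = -0.067

-0.067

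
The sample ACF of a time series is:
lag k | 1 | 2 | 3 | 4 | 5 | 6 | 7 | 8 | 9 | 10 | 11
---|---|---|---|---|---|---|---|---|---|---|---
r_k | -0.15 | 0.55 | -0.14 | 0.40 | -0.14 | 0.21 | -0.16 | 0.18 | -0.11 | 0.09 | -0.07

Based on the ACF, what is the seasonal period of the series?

The largest autocorrelation is r_2 = 0.55, with weaker echoes at lags 4 (0.40), 6 (0.21) and 8 (0.18); the remaining lags stay at or below 0.09.
The dominant spike at lag 2 indicates a seasonal period of 2.

2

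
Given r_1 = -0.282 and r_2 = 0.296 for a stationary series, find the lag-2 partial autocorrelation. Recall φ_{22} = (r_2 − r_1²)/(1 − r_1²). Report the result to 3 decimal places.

φ_{22} = (r_2 − r_1²) / (1 − r_1²)
r_1² = (-0.282)² = 0.079524
Numerator = 0.296 − 0.0795 = 0.2165; denominator = 1 − 0.0795 = 0.9205
φ_{22} = 0.2165 / 0.9205 = 0.235

0.235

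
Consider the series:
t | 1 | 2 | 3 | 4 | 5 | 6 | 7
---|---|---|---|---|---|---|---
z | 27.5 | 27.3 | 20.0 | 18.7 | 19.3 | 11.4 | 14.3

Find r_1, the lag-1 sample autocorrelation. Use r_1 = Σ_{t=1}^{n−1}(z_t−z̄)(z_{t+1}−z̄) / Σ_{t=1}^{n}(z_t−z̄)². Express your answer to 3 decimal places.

Mean z̄ = (27.5 + 27.3 + 20.0 + 18.7 + 19.3 + 11.4 + 14.3)/7 = 19.7857
Deviations from mean: 7.7143, 7.5143, 0.2143, -1.0857, -0.4857, -8.3857, -5.4857
Numerator Σ_{t=1}^{6}(z_t−z̄)(z_{t+1}−z̄) = 109.9469
Denominator Σ(z_t−z̄)² = 217.8486
r_1 = 109.9469 / 217.8486 = 0.505

0.505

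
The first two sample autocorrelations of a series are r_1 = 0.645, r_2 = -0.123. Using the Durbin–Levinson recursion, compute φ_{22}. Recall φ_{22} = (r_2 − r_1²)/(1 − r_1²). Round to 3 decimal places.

-0.923

φ_{22} = (r_2 − r_1²) / (1 − r_1²)
r_1² = (0.645)² = 0.416025
Numerator = -0.123 − 0.4160 = -0.5390; denominator = 1 − 0.4160 = 0.5840
φ_{22} = -0.5390 / 0.5840 = -0.923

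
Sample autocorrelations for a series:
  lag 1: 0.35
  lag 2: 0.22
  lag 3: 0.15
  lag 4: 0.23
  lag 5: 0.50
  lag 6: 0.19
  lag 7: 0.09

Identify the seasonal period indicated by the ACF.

5

The largest autocorrelation is r_5 = 0.50; the remaining lags stay at or below 0.35. The elevated value at lag 1 (0.35), dropping to 0.22 at lag 2, reflects decaying short-term dependence rather than seasonality.
The dominant spike at lag 5 indicates a seasonal period of 5.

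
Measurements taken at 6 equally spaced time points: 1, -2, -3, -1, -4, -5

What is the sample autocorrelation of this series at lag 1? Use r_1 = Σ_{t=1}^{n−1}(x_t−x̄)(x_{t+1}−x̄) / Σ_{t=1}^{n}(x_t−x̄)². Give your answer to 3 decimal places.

0.095

Mean x̄ = (1 − 2 − 3 − 1 − 4 − 5)/6 = -2.3333
Deviations from mean: 3.3333, 0.3333, -0.6667, 1.3333, -1.6667, -2.6667
Numerator Σ_{t=1}^{5}(x_t−x̄)(x_{t+1}−x̄) = 2.2222
Denominator Σ(x_t−x̄)² = 23.3333
r_1 = 2.2222 / 23.3333 = 0.095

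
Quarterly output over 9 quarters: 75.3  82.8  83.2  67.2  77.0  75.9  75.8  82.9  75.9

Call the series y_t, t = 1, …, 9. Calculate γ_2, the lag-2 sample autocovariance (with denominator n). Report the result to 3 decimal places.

-6.670

Mean ȳ = (75.3 + 82.8 + 83.2 + 67.2 + 77.0 + 75.9 + 75.8 + 82.9 + 75.9)/9 = 77.3333
Σ_{t=1}^{7}(y_t−ȳ)(y_{t+2}−ȳ) = -60.0256
γ_2 = -60.0256 / 9 = -6.670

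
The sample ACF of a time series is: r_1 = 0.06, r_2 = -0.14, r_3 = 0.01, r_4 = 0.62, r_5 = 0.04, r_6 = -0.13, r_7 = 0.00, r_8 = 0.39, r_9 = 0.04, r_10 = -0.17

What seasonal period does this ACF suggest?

The largest autocorrelation is r_4 = 0.62, with a weaker echo at lag 8 (0.39); the remaining lags stay at or below 0.06.
The dominant spike at lag 4 indicates a seasonal period of 4.

4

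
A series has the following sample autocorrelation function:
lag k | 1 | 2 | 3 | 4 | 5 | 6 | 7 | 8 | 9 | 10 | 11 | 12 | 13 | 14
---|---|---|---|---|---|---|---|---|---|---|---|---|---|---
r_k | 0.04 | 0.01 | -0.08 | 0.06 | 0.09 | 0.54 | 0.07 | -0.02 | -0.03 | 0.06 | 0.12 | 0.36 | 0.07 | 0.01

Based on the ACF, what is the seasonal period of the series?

6

The largest autocorrelation is r_6 = 0.54, with a weaker echo at lag 12 (0.36); the remaining lags stay at or below 0.12.
The dominant spike at lag 6 indicates a seasonal period of 6.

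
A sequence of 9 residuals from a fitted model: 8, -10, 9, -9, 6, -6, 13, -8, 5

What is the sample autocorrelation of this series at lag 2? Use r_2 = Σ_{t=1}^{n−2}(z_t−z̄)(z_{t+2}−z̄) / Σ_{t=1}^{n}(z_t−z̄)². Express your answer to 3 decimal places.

Mean z̄ = (8 − 10 + 9 − 9 + 6 − 6 + 13 − 8 + 5)/9 = 0.8889
Numerator Σ_{t=1}^{7}(z_t−z̄)(z_{t+2}−z̄) = 447.8642
Denominator Σ(z_t−z̄)² = 648.8889
r_2 = 447.8642 / 648.8889 = 0.690

0.690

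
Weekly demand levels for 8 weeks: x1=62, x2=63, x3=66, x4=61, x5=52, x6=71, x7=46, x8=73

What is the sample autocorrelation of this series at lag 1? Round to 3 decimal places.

-0.701

Mean x̄ = (62 + 63 + 66 + 61 + 52 + 71 + 46 + 73)/8 = 61.7500
Deviations from mean: 0.2500, 1.2500, 4.2500, -0.7500, -9.7500, 9.2500, -15.7500, 11.2500
Σ(x_t−x̄)(x_{t+1}−x̄) = (0.3125) + (5.3125) + (-3.1875) + (7.3125) + (-90.1875) + (-145.6875) + (-177.1875) = -403.3125
Denominator Σ(x_t−x̄)² = 575.5000
r_1 = -403.3125 / 575.5000 = -0.701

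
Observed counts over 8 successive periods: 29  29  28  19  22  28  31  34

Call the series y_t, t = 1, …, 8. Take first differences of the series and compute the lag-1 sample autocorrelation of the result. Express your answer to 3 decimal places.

First differences Δy: 0, -1, -9, 3, 6, 3, 3
Mean of differences = 0.7143
Numerator Σ(Δy_t−Δȳ)(Δy_{t+1}−Δȳ) = 25.0612
Denominator Σ(Δy_t−Δȳ)² = 141.4286
r_1(Δy) = 25.0612 / 141.4286 = 0.177

0.177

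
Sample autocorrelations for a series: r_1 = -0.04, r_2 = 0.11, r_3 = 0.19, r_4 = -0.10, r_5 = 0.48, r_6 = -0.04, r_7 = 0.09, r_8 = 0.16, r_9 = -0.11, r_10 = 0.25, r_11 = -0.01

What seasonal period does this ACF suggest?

The largest autocorrelation is r_5 = 0.48, with a weaker echo at lag 10 (0.25); the remaining lags stay at or below 0.19.
The dominant spike at lag 5 indicates a seasonal period of 5.

5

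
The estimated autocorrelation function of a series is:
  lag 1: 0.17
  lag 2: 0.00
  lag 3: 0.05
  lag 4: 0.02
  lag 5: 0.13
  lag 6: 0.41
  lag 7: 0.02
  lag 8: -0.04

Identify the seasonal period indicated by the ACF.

The largest autocorrelation is r_6 = 0.41; the remaining lags stay at or below 0.17.
The dominant spike at lag 6 indicates a seasonal period of 6.

6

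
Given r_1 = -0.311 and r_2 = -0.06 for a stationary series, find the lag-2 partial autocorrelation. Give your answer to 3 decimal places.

-0.174

φ_{22} = (r_2 − r_1²) / (1 − r_1²)
r_1² = (-0.311)² = 0.096721
Numerator = -0.06 − 0.0967 = -0.1567; denominator = 1 − 0.0967 = 0.9033
φ_{22} = -0.1567 / 0.9033 = -0.174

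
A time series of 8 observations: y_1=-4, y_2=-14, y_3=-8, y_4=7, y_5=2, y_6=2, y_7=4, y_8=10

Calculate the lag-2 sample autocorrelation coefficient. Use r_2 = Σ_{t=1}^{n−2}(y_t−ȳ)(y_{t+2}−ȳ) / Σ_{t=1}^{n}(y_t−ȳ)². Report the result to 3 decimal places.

-0.088

Mean ȳ = (-4 − 14 − 8 + 7 + 2 + 2 + 4 + 10)/8 = -0.1250
Deviations from mean: -3.8750, -13.8750, -7.8750, 7.1250, 2.1250, 2.1250, 4.1250, 10.1250
Numerator Σ_{t=1}^{6}(y_t−ȳ)(y_{t+2}−ȳ) = -39.6563
Denominator Σ(y_t−ȳ)² = 448.8750
r_2 = -39.6563 / 448.8750 = -0.088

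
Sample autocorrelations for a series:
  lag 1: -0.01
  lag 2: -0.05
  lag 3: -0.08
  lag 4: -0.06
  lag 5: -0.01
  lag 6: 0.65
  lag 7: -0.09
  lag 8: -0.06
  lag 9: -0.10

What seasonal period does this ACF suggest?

The largest autocorrelation is r_6 = 0.65; the remaining lags stay at or below -0.01.
The dominant spike at lag 6 indicates a seasonal period of 6.

6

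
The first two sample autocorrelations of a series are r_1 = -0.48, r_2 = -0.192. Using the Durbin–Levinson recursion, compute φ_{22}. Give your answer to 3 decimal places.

φ_{22} = (r_2 − r_1²) / (1 − r_1²)
r_1² = (-0.48)² = 0.2304
Numerator = -0.192 − 0.2304 = -0.4224; denominator = 1 − 0.2304 = 0.7696
φ_{22} = -0.4224 / 0.7696 = -0.549

-0.549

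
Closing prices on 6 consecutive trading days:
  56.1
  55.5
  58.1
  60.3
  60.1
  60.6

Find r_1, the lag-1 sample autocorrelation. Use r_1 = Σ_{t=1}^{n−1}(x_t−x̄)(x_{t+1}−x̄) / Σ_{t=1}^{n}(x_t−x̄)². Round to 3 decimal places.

Mean x̄ = (56.1 + 55.5 + 58.1 + 60.3 + 60.1 + 60.6)/6 = 58.4500
Numerator Σ_{t=1}^{5}(x_t−x̄)(x_{t+1}−x̄) = 13.9175
Denominator Σ(x_t−x̄)² = 25.1150
r_1 = 13.9175 / 25.1150 = 0.554

0.554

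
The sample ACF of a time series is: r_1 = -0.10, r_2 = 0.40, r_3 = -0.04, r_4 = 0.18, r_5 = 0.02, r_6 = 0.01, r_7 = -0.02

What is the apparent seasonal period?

The largest autocorrelation is r_2 = 0.40, with a weaker echo at lag 4 (0.18); the remaining lags stay at or below 0.02.
The dominant spike at lag 2 indicates a seasonal period of 2.

2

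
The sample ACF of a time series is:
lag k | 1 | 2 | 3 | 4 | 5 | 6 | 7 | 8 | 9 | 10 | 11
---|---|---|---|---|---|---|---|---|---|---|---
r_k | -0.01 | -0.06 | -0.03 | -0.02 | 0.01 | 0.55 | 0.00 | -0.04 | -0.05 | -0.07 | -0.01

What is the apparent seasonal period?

6

The largest autocorrelation is r_6 = 0.55; the remaining lags stay at or below 0.01.
The dominant spike at lag 6 indicates a seasonal period of 6.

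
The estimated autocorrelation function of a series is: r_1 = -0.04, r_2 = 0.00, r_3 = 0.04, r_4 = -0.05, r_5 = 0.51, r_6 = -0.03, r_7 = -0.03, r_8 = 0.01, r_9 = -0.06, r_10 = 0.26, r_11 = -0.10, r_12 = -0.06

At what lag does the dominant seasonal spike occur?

5

The largest autocorrelation is r_5 = 0.51, with a weaker echo at lag 10 (0.26); the remaining lags stay at or below 0.04.
The dominant spike at lag 5 indicates a seasonal period of 5.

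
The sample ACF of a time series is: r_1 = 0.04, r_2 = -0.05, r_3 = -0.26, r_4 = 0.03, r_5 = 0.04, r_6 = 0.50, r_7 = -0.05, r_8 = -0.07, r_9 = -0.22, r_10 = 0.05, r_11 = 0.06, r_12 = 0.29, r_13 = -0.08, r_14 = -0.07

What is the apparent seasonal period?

6

The largest autocorrelation is r_6 = 0.50, with a weaker echo at lag 12 (0.29); the remaining lags stay at or below 0.06.
The dominant spike at lag 6 indicates a seasonal period of 6.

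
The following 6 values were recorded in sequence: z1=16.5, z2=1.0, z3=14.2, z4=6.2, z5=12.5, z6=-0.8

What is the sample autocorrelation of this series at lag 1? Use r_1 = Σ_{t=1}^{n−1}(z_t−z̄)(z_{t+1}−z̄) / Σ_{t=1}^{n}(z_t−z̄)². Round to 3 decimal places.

Mean z̄ = (16.5 + 1.0 + 14.2 + 6.2 + 12.5 − 0.8)/6 = 8.2667
Deviations from mean: 8.2333, -7.2667, 5.9333, -2.0667, 4.2333, -9.0667
Σ(z_t−z̄)(z_{t+1}−z̄) = (-59.8289) + (-43.1156) + (-12.2622) + (-8.7489) + (-38.3822) = -162.3378
Denominator Σ(z_t−z̄)² = 260.1933
r_1 = -162.3378 / 260.1933 = -0.624

-0.624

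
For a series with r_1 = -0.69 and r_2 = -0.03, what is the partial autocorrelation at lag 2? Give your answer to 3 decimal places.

-0.966

φ_{22} = (r_2 − r_1²) / (1 − r_1²)
r_1² = (-0.69)² = 0.4761
Numerator = -0.03 − 0.4761 = -0.5061; denominator = 1 − 0.4761 = 0.5239
φ_{22} = -0.5061 / 0.5239 = -0.966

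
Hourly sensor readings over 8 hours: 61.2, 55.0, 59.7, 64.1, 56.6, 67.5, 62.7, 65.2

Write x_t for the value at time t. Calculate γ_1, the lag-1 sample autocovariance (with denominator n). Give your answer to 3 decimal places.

Mean x̄ = (61.2 + 55.0 + 59.7 + 64.1 + 56.6 + 67.5 + 62.7 + 65.2)/8 = 61.5000
Σ_{t=1}^{7}(x_t−x̄)(x_{t+1}−x̄) = -21.5300
γ_1 = -21.5300 / 8 = -2.691

-2.691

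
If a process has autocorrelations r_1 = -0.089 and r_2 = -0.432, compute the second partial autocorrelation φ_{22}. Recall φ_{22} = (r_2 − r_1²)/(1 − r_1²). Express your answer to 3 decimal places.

φ_{22} = (r_2 − r_1²) / (1 − r_1²)
r_1² = (-0.089)² = 0.007921
Numerator = -0.432 − 0.0079 = -0.4399; denominator = 1 − 0.0079 = 0.9921
φ_{22} = -0.4399 / 0.9921 = -0.443

-0.443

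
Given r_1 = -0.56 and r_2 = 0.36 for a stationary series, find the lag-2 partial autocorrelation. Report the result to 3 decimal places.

φ_{22} = (r_2 − r_1²) / (1 − r_1²)
r_1² = (-0.56)² = 0.3136
Numerator = 0.36 − 0.3136 = 0.0464; denominator = 1 − 0.3136 = 0.6864
φ_{22} = 0.0464 / 0.6864 = 0.068

0.068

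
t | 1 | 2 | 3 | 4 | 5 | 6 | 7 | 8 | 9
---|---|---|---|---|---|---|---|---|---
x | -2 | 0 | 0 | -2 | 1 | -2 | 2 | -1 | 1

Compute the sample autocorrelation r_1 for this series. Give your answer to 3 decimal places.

Mean x̄ = (-2 + 0 + 0 − 2 + 1 − 2 + 2 − 1 + 1)/9 = -0.3333
Numerator Σ_{t=1}^{8}(x_t−x̄)(x_{t+1}−x̄) = -11.7778
Denominator Σ(x_t−x̄)² = 18.0000
r_1 = -11.7778 / 18.0000 = -0.654

-0.654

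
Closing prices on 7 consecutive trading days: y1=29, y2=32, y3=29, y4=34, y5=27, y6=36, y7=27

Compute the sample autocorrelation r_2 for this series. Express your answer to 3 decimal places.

0.602

Mean ȳ = (29 + 32 + 29 + 34 + 27 + 36 + 27)/7 = 30.5714
Deviations from mean: -1.5714, 1.4286, -1.5714, 3.4286, -3.5714, 5.4286, -3.5714
Numerator Σ_{t=1}^{5}(y_t−ȳ)(y_{t+2}−ȳ) = 44.3469
Denominator Σ(y_t−ȳ)² = 73.7143
r_2 = 44.3469 / 73.7143 = 0.602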